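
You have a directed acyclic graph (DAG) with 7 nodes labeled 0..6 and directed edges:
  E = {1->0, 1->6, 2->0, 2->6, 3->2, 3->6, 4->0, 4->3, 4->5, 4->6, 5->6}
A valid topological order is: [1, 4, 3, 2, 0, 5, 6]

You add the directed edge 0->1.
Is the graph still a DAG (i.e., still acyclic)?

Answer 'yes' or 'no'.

Answer: no

Derivation:
Given toposort: [1, 4, 3, 2, 0, 5, 6]
Position of 0: index 4; position of 1: index 0
New edge 0->1: backward (u after v in old order)
Backward edge: old toposort is now invalid. Check if this creates a cycle.
Does 1 already reach 0? Reachable from 1: [0, 1, 6]. YES -> cycle!
Still a DAG? no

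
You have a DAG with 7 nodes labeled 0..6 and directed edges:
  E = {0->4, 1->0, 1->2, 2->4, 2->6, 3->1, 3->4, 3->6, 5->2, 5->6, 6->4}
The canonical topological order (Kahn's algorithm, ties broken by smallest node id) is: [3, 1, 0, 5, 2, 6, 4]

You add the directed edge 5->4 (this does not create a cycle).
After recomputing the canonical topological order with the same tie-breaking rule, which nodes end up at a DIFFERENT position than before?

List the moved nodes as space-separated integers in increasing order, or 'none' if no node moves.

Old toposort: [3, 1, 0, 5, 2, 6, 4]
Added edge 5->4
Recompute Kahn (smallest-id tiebreak):
  initial in-degrees: [1, 1, 2, 0, 5, 0, 3]
  ready (indeg=0): [3, 5]
  pop 3: indeg[1]->0; indeg[4]->4; indeg[6]->2 | ready=[1, 5] | order so far=[3]
  pop 1: indeg[0]->0; indeg[2]->1 | ready=[0, 5] | order so far=[3, 1]
  pop 0: indeg[4]->3 | ready=[5] | order so far=[3, 1, 0]
  pop 5: indeg[2]->0; indeg[4]->2; indeg[6]->1 | ready=[2] | order so far=[3, 1, 0, 5]
  pop 2: indeg[4]->1; indeg[6]->0 | ready=[6] | order so far=[3, 1, 0, 5, 2]
  pop 6: indeg[4]->0 | ready=[4] | order so far=[3, 1, 0, 5, 2, 6]
  pop 4: no out-edges | ready=[] | order so far=[3, 1, 0, 5, 2, 6, 4]
New canonical toposort: [3, 1, 0, 5, 2, 6, 4]
Compare positions:
  Node 0: index 2 -> 2 (same)
  Node 1: index 1 -> 1 (same)
  Node 2: index 4 -> 4 (same)
  Node 3: index 0 -> 0 (same)
  Node 4: index 6 -> 6 (same)
  Node 5: index 3 -> 3 (same)
  Node 6: index 5 -> 5 (same)
Nodes that changed position: none

Answer: none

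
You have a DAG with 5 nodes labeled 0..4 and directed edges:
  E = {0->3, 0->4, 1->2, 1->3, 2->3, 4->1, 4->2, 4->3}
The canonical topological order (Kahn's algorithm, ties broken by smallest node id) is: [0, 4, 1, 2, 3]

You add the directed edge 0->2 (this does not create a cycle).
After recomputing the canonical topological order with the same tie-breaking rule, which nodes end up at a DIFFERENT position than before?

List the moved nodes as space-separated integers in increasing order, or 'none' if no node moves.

Old toposort: [0, 4, 1, 2, 3]
Added edge 0->2
Recompute Kahn (smallest-id tiebreak):
  initial in-degrees: [0, 1, 3, 4, 1]
  ready (indeg=0): [0]
  pop 0: indeg[2]->2; indeg[3]->3; indeg[4]->0 | ready=[4] | order so far=[0]
  pop 4: indeg[1]->0; indeg[2]->1; indeg[3]->2 | ready=[1] | order so far=[0, 4]
  pop 1: indeg[2]->0; indeg[3]->1 | ready=[2] | order so far=[0, 4, 1]
  pop 2: indeg[3]->0 | ready=[3] | order so far=[0, 4, 1, 2]
  pop 3: no out-edges | ready=[] | order so far=[0, 4, 1, 2, 3]
New canonical toposort: [0, 4, 1, 2, 3]
Compare positions:
  Node 0: index 0 -> 0 (same)
  Node 1: index 2 -> 2 (same)
  Node 2: index 3 -> 3 (same)
  Node 3: index 4 -> 4 (same)
  Node 4: index 1 -> 1 (same)
Nodes that changed position: none

Answer: none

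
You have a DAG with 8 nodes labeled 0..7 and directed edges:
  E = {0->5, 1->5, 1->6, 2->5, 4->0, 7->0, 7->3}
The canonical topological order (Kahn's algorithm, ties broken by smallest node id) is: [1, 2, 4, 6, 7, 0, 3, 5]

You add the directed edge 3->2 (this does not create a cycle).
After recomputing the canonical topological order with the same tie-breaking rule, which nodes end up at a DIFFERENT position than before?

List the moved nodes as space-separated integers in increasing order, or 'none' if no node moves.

Answer: 0 2 3 4 6 7

Derivation:
Old toposort: [1, 2, 4, 6, 7, 0, 3, 5]
Added edge 3->2
Recompute Kahn (smallest-id tiebreak):
  initial in-degrees: [2, 0, 1, 1, 0, 3, 1, 0]
  ready (indeg=0): [1, 4, 7]
  pop 1: indeg[5]->2; indeg[6]->0 | ready=[4, 6, 7] | order so far=[1]
  pop 4: indeg[0]->1 | ready=[6, 7] | order so far=[1, 4]
  pop 6: no out-edges | ready=[7] | order so far=[1, 4, 6]
  pop 7: indeg[0]->0; indeg[3]->0 | ready=[0, 3] | order so far=[1, 4, 6, 7]
  pop 0: indeg[5]->1 | ready=[3] | order so far=[1, 4, 6, 7, 0]
  pop 3: indeg[2]->0 | ready=[2] | order so far=[1, 4, 6, 7, 0, 3]
  pop 2: indeg[5]->0 | ready=[5] | order so far=[1, 4, 6, 7, 0, 3, 2]
  pop 5: no out-edges | ready=[] | order so far=[1, 4, 6, 7, 0, 3, 2, 5]
New canonical toposort: [1, 4, 6, 7, 0, 3, 2, 5]
Compare positions:
  Node 0: index 5 -> 4 (moved)
  Node 1: index 0 -> 0 (same)
  Node 2: index 1 -> 6 (moved)
  Node 3: index 6 -> 5 (moved)
  Node 4: index 2 -> 1 (moved)
  Node 5: index 7 -> 7 (same)
  Node 6: index 3 -> 2 (moved)
  Node 7: index 4 -> 3 (moved)
Nodes that changed position: 0 2 3 4 6 7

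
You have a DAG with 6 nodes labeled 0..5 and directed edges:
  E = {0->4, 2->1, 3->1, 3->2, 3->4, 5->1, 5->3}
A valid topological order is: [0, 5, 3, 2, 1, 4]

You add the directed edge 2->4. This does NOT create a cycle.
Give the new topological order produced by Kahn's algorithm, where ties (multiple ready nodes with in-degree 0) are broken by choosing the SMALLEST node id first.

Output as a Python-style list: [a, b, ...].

Answer: [0, 5, 3, 2, 1, 4]

Derivation:
Old toposort: [0, 5, 3, 2, 1, 4]
Added edge: 2->4
Position of 2 (3) < position of 4 (5). Old order still valid.
Run Kahn's algorithm (break ties by smallest node id):
  initial in-degrees: [0, 3, 1, 1, 3, 0]
  ready (indeg=0): [0, 5]
  pop 0: indeg[4]->2 | ready=[5] | order so far=[0]
  pop 5: indeg[1]->2; indeg[3]->0 | ready=[3] | order so far=[0, 5]
  pop 3: indeg[1]->1; indeg[2]->0; indeg[4]->1 | ready=[2] | order so far=[0, 5, 3]
  pop 2: indeg[1]->0; indeg[4]->0 | ready=[1, 4] | order so far=[0, 5, 3, 2]
  pop 1: no out-edges | ready=[4] | order so far=[0, 5, 3, 2, 1]
  pop 4: no out-edges | ready=[] | order so far=[0, 5, 3, 2, 1, 4]
  Result: [0, 5, 3, 2, 1, 4]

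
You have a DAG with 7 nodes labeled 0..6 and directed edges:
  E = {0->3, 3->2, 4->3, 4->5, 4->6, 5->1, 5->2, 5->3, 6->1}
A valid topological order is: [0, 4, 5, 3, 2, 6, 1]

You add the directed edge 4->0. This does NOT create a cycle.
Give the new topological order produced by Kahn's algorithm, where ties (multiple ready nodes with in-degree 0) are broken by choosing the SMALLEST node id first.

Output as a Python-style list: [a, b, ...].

Old toposort: [0, 4, 5, 3, 2, 6, 1]
Added edge: 4->0
Position of 4 (1) > position of 0 (0). Must reorder: 4 must now come before 0.
Run Kahn's algorithm (break ties by smallest node id):
  initial in-degrees: [1, 2, 2, 3, 0, 1, 1]
  ready (indeg=0): [4]
  pop 4: indeg[0]->0; indeg[3]->2; indeg[5]->0; indeg[6]->0 | ready=[0, 5, 6] | order so far=[4]
  pop 0: indeg[3]->1 | ready=[5, 6] | order so far=[4, 0]
  pop 5: indeg[1]->1; indeg[2]->1; indeg[3]->0 | ready=[3, 6] | order so far=[4, 0, 5]
  pop 3: indeg[2]->0 | ready=[2, 6] | order so far=[4, 0, 5, 3]
  pop 2: no out-edges | ready=[6] | order so far=[4, 0, 5, 3, 2]
  pop 6: indeg[1]->0 | ready=[1] | order so far=[4, 0, 5, 3, 2, 6]
  pop 1: no out-edges | ready=[] | order so far=[4, 0, 5, 3, 2, 6, 1]
  Result: [4, 0, 5, 3, 2, 6, 1]

Answer: [4, 0, 5, 3, 2, 6, 1]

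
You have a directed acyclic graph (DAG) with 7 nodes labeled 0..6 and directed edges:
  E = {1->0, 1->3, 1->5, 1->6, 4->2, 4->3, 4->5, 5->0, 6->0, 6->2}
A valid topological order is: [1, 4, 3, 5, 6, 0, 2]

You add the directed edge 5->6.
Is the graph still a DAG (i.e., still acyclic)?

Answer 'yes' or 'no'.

Given toposort: [1, 4, 3, 5, 6, 0, 2]
Position of 5: index 3; position of 6: index 4
New edge 5->6: forward
Forward edge: respects the existing order. Still a DAG, same toposort still valid.
Still a DAG? yes

Answer: yes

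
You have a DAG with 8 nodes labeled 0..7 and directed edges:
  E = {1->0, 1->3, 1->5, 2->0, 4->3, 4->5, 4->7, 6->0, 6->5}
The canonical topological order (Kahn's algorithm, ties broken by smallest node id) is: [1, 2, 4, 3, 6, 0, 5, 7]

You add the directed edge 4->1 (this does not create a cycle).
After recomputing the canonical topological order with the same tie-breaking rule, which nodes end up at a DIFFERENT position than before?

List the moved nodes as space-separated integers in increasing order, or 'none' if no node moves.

Old toposort: [1, 2, 4, 3, 6, 0, 5, 7]
Added edge 4->1
Recompute Kahn (smallest-id tiebreak):
  initial in-degrees: [3, 1, 0, 2, 0, 3, 0, 1]
  ready (indeg=0): [2, 4, 6]
  pop 2: indeg[0]->2 | ready=[4, 6] | order so far=[2]
  pop 4: indeg[1]->0; indeg[3]->1; indeg[5]->2; indeg[7]->0 | ready=[1, 6, 7] | order so far=[2, 4]
  pop 1: indeg[0]->1; indeg[3]->0; indeg[5]->1 | ready=[3, 6, 7] | order so far=[2, 4, 1]
  pop 3: no out-edges | ready=[6, 7] | order so far=[2, 4, 1, 3]
  pop 6: indeg[0]->0; indeg[5]->0 | ready=[0, 5, 7] | order so far=[2, 4, 1, 3, 6]
  pop 0: no out-edges | ready=[5, 7] | order so far=[2, 4, 1, 3, 6, 0]
  pop 5: no out-edges | ready=[7] | order so far=[2, 4, 1, 3, 6, 0, 5]
  pop 7: no out-edges | ready=[] | order so far=[2, 4, 1, 3, 6, 0, 5, 7]
New canonical toposort: [2, 4, 1, 3, 6, 0, 5, 7]
Compare positions:
  Node 0: index 5 -> 5 (same)
  Node 1: index 0 -> 2 (moved)
  Node 2: index 1 -> 0 (moved)
  Node 3: index 3 -> 3 (same)
  Node 4: index 2 -> 1 (moved)
  Node 5: index 6 -> 6 (same)
  Node 6: index 4 -> 4 (same)
  Node 7: index 7 -> 7 (same)
Nodes that changed position: 1 2 4

Answer: 1 2 4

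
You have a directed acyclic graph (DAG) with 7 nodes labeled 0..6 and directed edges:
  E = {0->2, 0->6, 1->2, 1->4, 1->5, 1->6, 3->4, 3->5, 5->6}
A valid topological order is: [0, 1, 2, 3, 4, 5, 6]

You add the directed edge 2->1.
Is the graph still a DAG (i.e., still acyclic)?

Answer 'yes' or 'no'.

Answer: no

Derivation:
Given toposort: [0, 1, 2, 3, 4, 5, 6]
Position of 2: index 2; position of 1: index 1
New edge 2->1: backward (u after v in old order)
Backward edge: old toposort is now invalid. Check if this creates a cycle.
Does 1 already reach 2? Reachable from 1: [1, 2, 4, 5, 6]. YES -> cycle!
Still a DAG? no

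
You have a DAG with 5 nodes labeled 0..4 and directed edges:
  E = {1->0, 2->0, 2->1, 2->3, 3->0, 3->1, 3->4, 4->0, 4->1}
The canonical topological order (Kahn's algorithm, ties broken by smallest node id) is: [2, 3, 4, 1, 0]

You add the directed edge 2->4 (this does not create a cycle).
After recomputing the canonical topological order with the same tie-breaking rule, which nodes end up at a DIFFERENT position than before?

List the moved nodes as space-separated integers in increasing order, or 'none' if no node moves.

Old toposort: [2, 3, 4, 1, 0]
Added edge 2->4
Recompute Kahn (smallest-id tiebreak):
  initial in-degrees: [4, 3, 0, 1, 2]
  ready (indeg=0): [2]
  pop 2: indeg[0]->3; indeg[1]->2; indeg[3]->0; indeg[4]->1 | ready=[3] | order so far=[2]
  pop 3: indeg[0]->2; indeg[1]->1; indeg[4]->0 | ready=[4] | order so far=[2, 3]
  pop 4: indeg[0]->1; indeg[1]->0 | ready=[1] | order so far=[2, 3, 4]
  pop 1: indeg[0]->0 | ready=[0] | order so far=[2, 3, 4, 1]
  pop 0: no out-edges | ready=[] | order so far=[2, 3, 4, 1, 0]
New canonical toposort: [2, 3, 4, 1, 0]
Compare positions:
  Node 0: index 4 -> 4 (same)
  Node 1: index 3 -> 3 (same)
  Node 2: index 0 -> 0 (same)
  Node 3: index 1 -> 1 (same)
  Node 4: index 2 -> 2 (same)
Nodes that changed position: none

Answer: none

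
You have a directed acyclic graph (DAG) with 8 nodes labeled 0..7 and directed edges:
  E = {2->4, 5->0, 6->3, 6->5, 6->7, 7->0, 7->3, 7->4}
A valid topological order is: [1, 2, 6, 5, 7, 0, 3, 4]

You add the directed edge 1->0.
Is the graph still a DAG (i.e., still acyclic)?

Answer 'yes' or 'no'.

Given toposort: [1, 2, 6, 5, 7, 0, 3, 4]
Position of 1: index 0; position of 0: index 5
New edge 1->0: forward
Forward edge: respects the existing order. Still a DAG, same toposort still valid.
Still a DAG? yes

Answer: yes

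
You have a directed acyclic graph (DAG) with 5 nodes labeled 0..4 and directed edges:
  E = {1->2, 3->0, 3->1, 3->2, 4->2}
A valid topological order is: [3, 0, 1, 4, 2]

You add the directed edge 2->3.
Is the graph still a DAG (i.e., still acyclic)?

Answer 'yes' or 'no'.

Answer: no

Derivation:
Given toposort: [3, 0, 1, 4, 2]
Position of 2: index 4; position of 3: index 0
New edge 2->3: backward (u after v in old order)
Backward edge: old toposort is now invalid. Check if this creates a cycle.
Does 3 already reach 2? Reachable from 3: [0, 1, 2, 3]. YES -> cycle!
Still a DAG? no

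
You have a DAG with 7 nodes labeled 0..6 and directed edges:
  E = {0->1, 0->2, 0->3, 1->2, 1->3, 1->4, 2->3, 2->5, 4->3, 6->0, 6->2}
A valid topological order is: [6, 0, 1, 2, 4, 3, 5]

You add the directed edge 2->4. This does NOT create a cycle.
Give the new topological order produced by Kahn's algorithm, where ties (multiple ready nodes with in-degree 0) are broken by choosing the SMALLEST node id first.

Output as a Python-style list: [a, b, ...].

Answer: [6, 0, 1, 2, 4, 3, 5]

Derivation:
Old toposort: [6, 0, 1, 2, 4, 3, 5]
Added edge: 2->4
Position of 2 (3) < position of 4 (4). Old order still valid.
Run Kahn's algorithm (break ties by smallest node id):
  initial in-degrees: [1, 1, 3, 4, 2, 1, 0]
  ready (indeg=0): [6]
  pop 6: indeg[0]->0; indeg[2]->2 | ready=[0] | order so far=[6]
  pop 0: indeg[1]->0; indeg[2]->1; indeg[3]->3 | ready=[1] | order so far=[6, 0]
  pop 1: indeg[2]->0; indeg[3]->2; indeg[4]->1 | ready=[2] | order so far=[6, 0, 1]
  pop 2: indeg[3]->1; indeg[4]->0; indeg[5]->0 | ready=[4, 5] | order so far=[6, 0, 1, 2]
  pop 4: indeg[3]->0 | ready=[3, 5] | order so far=[6, 0, 1, 2, 4]
  pop 3: no out-edges | ready=[5] | order so far=[6, 0, 1, 2, 4, 3]
  pop 5: no out-edges | ready=[] | order so far=[6, 0, 1, 2, 4, 3, 5]
  Result: [6, 0, 1, 2, 4, 3, 5]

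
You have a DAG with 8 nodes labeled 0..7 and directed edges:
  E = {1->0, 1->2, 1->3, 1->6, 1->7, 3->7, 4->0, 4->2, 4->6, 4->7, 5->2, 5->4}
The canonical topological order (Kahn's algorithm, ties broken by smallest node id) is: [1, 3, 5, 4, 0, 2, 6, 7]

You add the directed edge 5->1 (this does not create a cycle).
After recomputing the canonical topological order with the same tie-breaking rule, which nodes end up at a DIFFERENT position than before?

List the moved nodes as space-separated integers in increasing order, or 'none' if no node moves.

Old toposort: [1, 3, 5, 4, 0, 2, 6, 7]
Added edge 5->1
Recompute Kahn (smallest-id tiebreak):
  initial in-degrees: [2, 1, 3, 1, 1, 0, 2, 3]
  ready (indeg=0): [5]
  pop 5: indeg[1]->0; indeg[2]->2; indeg[4]->0 | ready=[1, 4] | order so far=[5]
  pop 1: indeg[0]->1; indeg[2]->1; indeg[3]->0; indeg[6]->1; indeg[7]->2 | ready=[3, 4] | order so far=[5, 1]
  pop 3: indeg[7]->1 | ready=[4] | order so far=[5, 1, 3]
  pop 4: indeg[0]->0; indeg[2]->0; indeg[6]->0; indeg[7]->0 | ready=[0, 2, 6, 7] | order so far=[5, 1, 3, 4]
  pop 0: no out-edges | ready=[2, 6, 7] | order so far=[5, 1, 3, 4, 0]
  pop 2: no out-edges | ready=[6, 7] | order so far=[5, 1, 3, 4, 0, 2]
  pop 6: no out-edges | ready=[7] | order so far=[5, 1, 3, 4, 0, 2, 6]
  pop 7: no out-edges | ready=[] | order so far=[5, 1, 3, 4, 0, 2, 6, 7]
New canonical toposort: [5, 1, 3, 4, 0, 2, 6, 7]
Compare positions:
  Node 0: index 4 -> 4 (same)
  Node 1: index 0 -> 1 (moved)
  Node 2: index 5 -> 5 (same)
  Node 3: index 1 -> 2 (moved)
  Node 4: index 3 -> 3 (same)
  Node 5: index 2 -> 0 (moved)
  Node 6: index 6 -> 6 (same)
  Node 7: index 7 -> 7 (same)
Nodes that changed position: 1 3 5

Answer: 1 3 5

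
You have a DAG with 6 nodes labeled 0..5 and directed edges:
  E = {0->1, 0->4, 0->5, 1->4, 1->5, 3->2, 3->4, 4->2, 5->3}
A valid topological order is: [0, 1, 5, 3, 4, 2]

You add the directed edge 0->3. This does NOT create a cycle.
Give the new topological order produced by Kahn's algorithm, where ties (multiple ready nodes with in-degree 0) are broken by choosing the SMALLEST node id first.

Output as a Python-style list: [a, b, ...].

Answer: [0, 1, 5, 3, 4, 2]

Derivation:
Old toposort: [0, 1, 5, 3, 4, 2]
Added edge: 0->3
Position of 0 (0) < position of 3 (3). Old order still valid.
Run Kahn's algorithm (break ties by smallest node id):
  initial in-degrees: [0, 1, 2, 2, 3, 2]
  ready (indeg=0): [0]
  pop 0: indeg[1]->0; indeg[3]->1; indeg[4]->2; indeg[5]->1 | ready=[1] | order so far=[0]
  pop 1: indeg[4]->1; indeg[5]->0 | ready=[5] | order so far=[0, 1]
  pop 5: indeg[3]->0 | ready=[3] | order so far=[0, 1, 5]
  pop 3: indeg[2]->1; indeg[4]->0 | ready=[4] | order so far=[0, 1, 5, 3]
  pop 4: indeg[2]->0 | ready=[2] | order so far=[0, 1, 5, 3, 4]
  pop 2: no out-edges | ready=[] | order so far=[0, 1, 5, 3, 4, 2]
  Result: [0, 1, 5, 3, 4, 2]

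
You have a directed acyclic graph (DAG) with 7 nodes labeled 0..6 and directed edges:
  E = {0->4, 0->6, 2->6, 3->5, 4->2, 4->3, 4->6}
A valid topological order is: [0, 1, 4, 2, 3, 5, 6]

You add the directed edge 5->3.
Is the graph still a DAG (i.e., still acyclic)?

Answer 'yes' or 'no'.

Answer: no

Derivation:
Given toposort: [0, 1, 4, 2, 3, 5, 6]
Position of 5: index 5; position of 3: index 4
New edge 5->3: backward (u after v in old order)
Backward edge: old toposort is now invalid. Check if this creates a cycle.
Does 3 already reach 5? Reachable from 3: [3, 5]. YES -> cycle!
Still a DAG? no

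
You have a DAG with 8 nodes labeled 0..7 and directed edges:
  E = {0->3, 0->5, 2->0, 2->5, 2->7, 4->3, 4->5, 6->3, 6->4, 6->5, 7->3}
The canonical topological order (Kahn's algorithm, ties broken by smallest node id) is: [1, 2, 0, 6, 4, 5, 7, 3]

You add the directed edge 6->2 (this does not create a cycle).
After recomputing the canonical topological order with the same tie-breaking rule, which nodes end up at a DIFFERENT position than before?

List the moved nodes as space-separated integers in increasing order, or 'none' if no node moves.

Answer: 0 2 6

Derivation:
Old toposort: [1, 2, 0, 6, 4, 5, 7, 3]
Added edge 6->2
Recompute Kahn (smallest-id tiebreak):
  initial in-degrees: [1, 0, 1, 4, 1, 4, 0, 1]
  ready (indeg=0): [1, 6]
  pop 1: no out-edges | ready=[6] | order so far=[1]
  pop 6: indeg[2]->0; indeg[3]->3; indeg[4]->0; indeg[5]->3 | ready=[2, 4] | order so far=[1, 6]
  pop 2: indeg[0]->0; indeg[5]->2; indeg[7]->0 | ready=[0, 4, 7] | order so far=[1, 6, 2]
  pop 0: indeg[3]->2; indeg[5]->1 | ready=[4, 7] | order so far=[1, 6, 2, 0]
  pop 4: indeg[3]->1; indeg[5]->0 | ready=[5, 7] | order so far=[1, 6, 2, 0, 4]
  pop 5: no out-edges | ready=[7] | order so far=[1, 6, 2, 0, 4, 5]
  pop 7: indeg[3]->0 | ready=[3] | order so far=[1, 6, 2, 0, 4, 5, 7]
  pop 3: no out-edges | ready=[] | order so far=[1, 6, 2, 0, 4, 5, 7, 3]
New canonical toposort: [1, 6, 2, 0, 4, 5, 7, 3]
Compare positions:
  Node 0: index 2 -> 3 (moved)
  Node 1: index 0 -> 0 (same)
  Node 2: index 1 -> 2 (moved)
  Node 3: index 7 -> 7 (same)
  Node 4: index 4 -> 4 (same)
  Node 5: index 5 -> 5 (same)
  Node 6: index 3 -> 1 (moved)
  Node 7: index 6 -> 6 (same)
Nodes that changed position: 0 2 6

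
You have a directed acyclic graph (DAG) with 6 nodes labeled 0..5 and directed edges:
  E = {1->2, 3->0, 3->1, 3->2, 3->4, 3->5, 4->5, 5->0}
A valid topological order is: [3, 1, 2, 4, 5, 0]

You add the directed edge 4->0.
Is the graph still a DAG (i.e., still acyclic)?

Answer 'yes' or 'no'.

Given toposort: [3, 1, 2, 4, 5, 0]
Position of 4: index 3; position of 0: index 5
New edge 4->0: forward
Forward edge: respects the existing order. Still a DAG, same toposort still valid.
Still a DAG? yes

Answer: yes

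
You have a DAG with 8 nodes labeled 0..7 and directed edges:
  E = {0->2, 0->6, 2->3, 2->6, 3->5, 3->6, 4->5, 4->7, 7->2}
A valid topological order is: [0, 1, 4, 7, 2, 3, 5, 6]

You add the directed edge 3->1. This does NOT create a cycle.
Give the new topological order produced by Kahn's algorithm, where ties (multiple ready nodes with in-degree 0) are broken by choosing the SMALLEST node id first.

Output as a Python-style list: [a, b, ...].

Answer: [0, 4, 7, 2, 3, 1, 5, 6]

Derivation:
Old toposort: [0, 1, 4, 7, 2, 3, 5, 6]
Added edge: 3->1
Position of 3 (5) > position of 1 (1). Must reorder: 3 must now come before 1.
Run Kahn's algorithm (break ties by smallest node id):
  initial in-degrees: [0, 1, 2, 1, 0, 2, 3, 1]
  ready (indeg=0): [0, 4]
  pop 0: indeg[2]->1; indeg[6]->2 | ready=[4] | order so far=[0]
  pop 4: indeg[5]->1; indeg[7]->0 | ready=[7] | order so far=[0, 4]
  pop 7: indeg[2]->0 | ready=[2] | order so far=[0, 4, 7]
  pop 2: indeg[3]->0; indeg[6]->1 | ready=[3] | order so far=[0, 4, 7, 2]
  pop 3: indeg[1]->0; indeg[5]->0; indeg[6]->0 | ready=[1, 5, 6] | order so far=[0, 4, 7, 2, 3]
  pop 1: no out-edges | ready=[5, 6] | order so far=[0, 4, 7, 2, 3, 1]
  pop 5: no out-edges | ready=[6] | order so far=[0, 4, 7, 2, 3, 1, 5]
  pop 6: no out-edges | ready=[] | order so far=[0, 4, 7, 2, 3, 1, 5, 6]
  Result: [0, 4, 7, 2, 3, 1, 5, 6]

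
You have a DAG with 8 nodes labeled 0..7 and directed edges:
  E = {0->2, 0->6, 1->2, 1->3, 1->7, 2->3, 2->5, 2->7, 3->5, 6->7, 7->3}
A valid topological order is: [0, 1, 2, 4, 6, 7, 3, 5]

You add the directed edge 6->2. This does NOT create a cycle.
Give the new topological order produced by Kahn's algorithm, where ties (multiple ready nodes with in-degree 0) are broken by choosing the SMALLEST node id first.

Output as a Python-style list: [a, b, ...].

Old toposort: [0, 1, 2, 4, 6, 7, 3, 5]
Added edge: 6->2
Position of 6 (4) > position of 2 (2). Must reorder: 6 must now come before 2.
Run Kahn's algorithm (break ties by smallest node id):
  initial in-degrees: [0, 0, 3, 3, 0, 2, 1, 3]
  ready (indeg=0): [0, 1, 4]
  pop 0: indeg[2]->2; indeg[6]->0 | ready=[1, 4, 6] | order so far=[0]
  pop 1: indeg[2]->1; indeg[3]->2; indeg[7]->2 | ready=[4, 6] | order so far=[0, 1]
  pop 4: no out-edges | ready=[6] | order so far=[0, 1, 4]
  pop 6: indeg[2]->0; indeg[7]->1 | ready=[2] | order so far=[0, 1, 4, 6]
  pop 2: indeg[3]->1; indeg[5]->1; indeg[7]->0 | ready=[7] | order so far=[0, 1, 4, 6, 2]
  pop 7: indeg[3]->0 | ready=[3] | order so far=[0, 1, 4, 6, 2, 7]
  pop 3: indeg[5]->0 | ready=[5] | order so far=[0, 1, 4, 6, 2, 7, 3]
  pop 5: no out-edges | ready=[] | order so far=[0, 1, 4, 6, 2, 7, 3, 5]
  Result: [0, 1, 4, 6, 2, 7, 3, 5]

Answer: [0, 1, 4, 6, 2, 7, 3, 5]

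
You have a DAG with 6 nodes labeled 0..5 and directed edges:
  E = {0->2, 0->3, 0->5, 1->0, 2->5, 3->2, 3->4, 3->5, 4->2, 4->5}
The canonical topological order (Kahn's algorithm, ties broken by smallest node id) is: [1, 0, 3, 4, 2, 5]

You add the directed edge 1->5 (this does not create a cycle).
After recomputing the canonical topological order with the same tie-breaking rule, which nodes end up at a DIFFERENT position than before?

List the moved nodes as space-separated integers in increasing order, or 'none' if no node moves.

Old toposort: [1, 0, 3, 4, 2, 5]
Added edge 1->5
Recompute Kahn (smallest-id tiebreak):
  initial in-degrees: [1, 0, 3, 1, 1, 5]
  ready (indeg=0): [1]
  pop 1: indeg[0]->0; indeg[5]->4 | ready=[0] | order so far=[1]
  pop 0: indeg[2]->2; indeg[3]->0; indeg[5]->3 | ready=[3] | order so far=[1, 0]
  pop 3: indeg[2]->1; indeg[4]->0; indeg[5]->2 | ready=[4] | order so far=[1, 0, 3]
  pop 4: indeg[2]->0; indeg[5]->1 | ready=[2] | order so far=[1, 0, 3, 4]
  pop 2: indeg[5]->0 | ready=[5] | order so far=[1, 0, 3, 4, 2]
  pop 5: no out-edges | ready=[] | order so far=[1, 0, 3, 4, 2, 5]
New canonical toposort: [1, 0, 3, 4, 2, 5]
Compare positions:
  Node 0: index 1 -> 1 (same)
  Node 1: index 0 -> 0 (same)
  Node 2: index 4 -> 4 (same)
  Node 3: index 2 -> 2 (same)
  Node 4: index 3 -> 3 (same)
  Node 5: index 5 -> 5 (same)
Nodes that changed position: none

Answer: none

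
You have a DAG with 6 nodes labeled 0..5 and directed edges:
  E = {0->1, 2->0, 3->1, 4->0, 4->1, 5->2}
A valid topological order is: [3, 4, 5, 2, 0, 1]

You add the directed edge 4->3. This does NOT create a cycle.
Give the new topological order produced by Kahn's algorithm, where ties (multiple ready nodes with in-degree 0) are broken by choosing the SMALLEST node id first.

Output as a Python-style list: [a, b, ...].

Answer: [4, 3, 5, 2, 0, 1]

Derivation:
Old toposort: [3, 4, 5, 2, 0, 1]
Added edge: 4->3
Position of 4 (1) > position of 3 (0). Must reorder: 4 must now come before 3.
Run Kahn's algorithm (break ties by smallest node id):
  initial in-degrees: [2, 3, 1, 1, 0, 0]
  ready (indeg=0): [4, 5]
  pop 4: indeg[0]->1; indeg[1]->2; indeg[3]->0 | ready=[3, 5] | order so far=[4]
  pop 3: indeg[1]->1 | ready=[5] | order so far=[4, 3]
  pop 5: indeg[2]->0 | ready=[2] | order so far=[4, 3, 5]
  pop 2: indeg[0]->0 | ready=[0] | order so far=[4, 3, 5, 2]
  pop 0: indeg[1]->0 | ready=[1] | order so far=[4, 3, 5, 2, 0]
  pop 1: no out-edges | ready=[] | order so far=[4, 3, 5, 2, 0, 1]
  Result: [4, 3, 5, 2, 0, 1]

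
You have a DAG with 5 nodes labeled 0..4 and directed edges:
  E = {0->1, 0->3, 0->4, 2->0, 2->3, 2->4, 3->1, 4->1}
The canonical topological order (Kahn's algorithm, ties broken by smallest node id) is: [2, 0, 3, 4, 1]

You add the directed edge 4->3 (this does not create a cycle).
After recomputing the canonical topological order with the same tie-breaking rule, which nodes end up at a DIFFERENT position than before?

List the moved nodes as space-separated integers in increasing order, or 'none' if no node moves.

Old toposort: [2, 0, 3, 4, 1]
Added edge 4->3
Recompute Kahn (smallest-id tiebreak):
  initial in-degrees: [1, 3, 0, 3, 2]
  ready (indeg=0): [2]
  pop 2: indeg[0]->0; indeg[3]->2; indeg[4]->1 | ready=[0] | order so far=[2]
  pop 0: indeg[1]->2; indeg[3]->1; indeg[4]->0 | ready=[4] | order so far=[2, 0]
  pop 4: indeg[1]->1; indeg[3]->0 | ready=[3] | order so far=[2, 0, 4]
  pop 3: indeg[1]->0 | ready=[1] | order so far=[2, 0, 4, 3]
  pop 1: no out-edges | ready=[] | order so far=[2, 0, 4, 3, 1]
New canonical toposort: [2, 0, 4, 3, 1]
Compare positions:
  Node 0: index 1 -> 1 (same)
  Node 1: index 4 -> 4 (same)
  Node 2: index 0 -> 0 (same)
  Node 3: index 2 -> 3 (moved)
  Node 4: index 3 -> 2 (moved)
Nodes that changed position: 3 4

Answer: 3 4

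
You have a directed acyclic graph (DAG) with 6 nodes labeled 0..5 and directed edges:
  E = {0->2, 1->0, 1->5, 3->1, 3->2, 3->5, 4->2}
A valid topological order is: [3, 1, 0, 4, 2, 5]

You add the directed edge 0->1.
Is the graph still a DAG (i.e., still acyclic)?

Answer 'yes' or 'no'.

Given toposort: [3, 1, 0, 4, 2, 5]
Position of 0: index 2; position of 1: index 1
New edge 0->1: backward (u after v in old order)
Backward edge: old toposort is now invalid. Check if this creates a cycle.
Does 1 already reach 0? Reachable from 1: [0, 1, 2, 5]. YES -> cycle!
Still a DAG? no

Answer: no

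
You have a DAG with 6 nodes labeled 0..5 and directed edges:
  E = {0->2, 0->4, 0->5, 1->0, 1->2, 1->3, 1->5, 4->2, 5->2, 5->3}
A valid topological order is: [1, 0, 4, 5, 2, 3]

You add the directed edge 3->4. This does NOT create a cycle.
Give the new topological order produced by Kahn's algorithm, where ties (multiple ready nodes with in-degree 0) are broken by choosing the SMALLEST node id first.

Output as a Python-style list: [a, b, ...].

Answer: [1, 0, 5, 3, 4, 2]

Derivation:
Old toposort: [1, 0, 4, 5, 2, 3]
Added edge: 3->4
Position of 3 (5) > position of 4 (2). Must reorder: 3 must now come before 4.
Run Kahn's algorithm (break ties by smallest node id):
  initial in-degrees: [1, 0, 4, 2, 2, 2]
  ready (indeg=0): [1]
  pop 1: indeg[0]->0; indeg[2]->3; indeg[3]->1; indeg[5]->1 | ready=[0] | order so far=[1]
  pop 0: indeg[2]->2; indeg[4]->1; indeg[5]->0 | ready=[5] | order so far=[1, 0]
  pop 5: indeg[2]->1; indeg[3]->0 | ready=[3] | order so far=[1, 0, 5]
  pop 3: indeg[4]->0 | ready=[4] | order so far=[1, 0, 5, 3]
  pop 4: indeg[2]->0 | ready=[2] | order so far=[1, 0, 5, 3, 4]
  pop 2: no out-edges | ready=[] | order so far=[1, 0, 5, 3, 4, 2]
  Result: [1, 0, 5, 3, 4, 2]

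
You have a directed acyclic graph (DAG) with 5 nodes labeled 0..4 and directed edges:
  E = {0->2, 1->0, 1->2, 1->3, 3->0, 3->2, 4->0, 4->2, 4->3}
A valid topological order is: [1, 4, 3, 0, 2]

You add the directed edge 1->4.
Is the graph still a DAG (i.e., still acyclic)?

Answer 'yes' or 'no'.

Answer: yes

Derivation:
Given toposort: [1, 4, 3, 0, 2]
Position of 1: index 0; position of 4: index 1
New edge 1->4: forward
Forward edge: respects the existing order. Still a DAG, same toposort still valid.
Still a DAG? yes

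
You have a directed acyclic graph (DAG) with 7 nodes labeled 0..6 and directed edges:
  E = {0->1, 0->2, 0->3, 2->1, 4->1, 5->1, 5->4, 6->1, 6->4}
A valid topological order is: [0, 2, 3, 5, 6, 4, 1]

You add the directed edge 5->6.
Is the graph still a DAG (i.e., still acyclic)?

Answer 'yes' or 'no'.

Given toposort: [0, 2, 3, 5, 6, 4, 1]
Position of 5: index 3; position of 6: index 4
New edge 5->6: forward
Forward edge: respects the existing order. Still a DAG, same toposort still valid.
Still a DAG? yes

Answer: yes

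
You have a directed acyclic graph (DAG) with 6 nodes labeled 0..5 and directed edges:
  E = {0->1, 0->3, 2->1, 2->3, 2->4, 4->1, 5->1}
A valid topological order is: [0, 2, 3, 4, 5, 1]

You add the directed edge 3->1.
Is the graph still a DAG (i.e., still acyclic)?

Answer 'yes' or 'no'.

Given toposort: [0, 2, 3, 4, 5, 1]
Position of 3: index 2; position of 1: index 5
New edge 3->1: forward
Forward edge: respects the existing order. Still a DAG, same toposort still valid.
Still a DAG? yes

Answer: yes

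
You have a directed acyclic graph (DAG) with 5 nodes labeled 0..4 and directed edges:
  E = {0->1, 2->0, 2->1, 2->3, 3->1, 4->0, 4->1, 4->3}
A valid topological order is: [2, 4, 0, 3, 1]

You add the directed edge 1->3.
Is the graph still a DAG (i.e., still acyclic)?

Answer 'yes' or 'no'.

Given toposort: [2, 4, 0, 3, 1]
Position of 1: index 4; position of 3: index 3
New edge 1->3: backward (u after v in old order)
Backward edge: old toposort is now invalid. Check if this creates a cycle.
Does 3 already reach 1? Reachable from 3: [1, 3]. YES -> cycle!
Still a DAG? no

Answer: no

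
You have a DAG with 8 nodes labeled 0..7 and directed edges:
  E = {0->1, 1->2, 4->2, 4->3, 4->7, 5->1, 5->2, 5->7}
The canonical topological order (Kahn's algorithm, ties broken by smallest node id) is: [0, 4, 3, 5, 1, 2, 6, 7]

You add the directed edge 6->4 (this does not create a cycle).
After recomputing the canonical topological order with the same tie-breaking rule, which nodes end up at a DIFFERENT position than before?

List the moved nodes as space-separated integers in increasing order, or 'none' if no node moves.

Old toposort: [0, 4, 3, 5, 1, 2, 6, 7]
Added edge 6->4
Recompute Kahn (smallest-id tiebreak):
  initial in-degrees: [0, 2, 3, 1, 1, 0, 0, 2]
  ready (indeg=0): [0, 5, 6]
  pop 0: indeg[1]->1 | ready=[5, 6] | order so far=[0]
  pop 5: indeg[1]->0; indeg[2]->2; indeg[7]->1 | ready=[1, 6] | order so far=[0, 5]
  pop 1: indeg[2]->1 | ready=[6] | order so far=[0, 5, 1]
  pop 6: indeg[4]->0 | ready=[4] | order so far=[0, 5, 1, 6]
  pop 4: indeg[2]->0; indeg[3]->0; indeg[7]->0 | ready=[2, 3, 7] | order so far=[0, 5, 1, 6, 4]
  pop 2: no out-edges | ready=[3, 7] | order so far=[0, 5, 1, 6, 4, 2]
  pop 3: no out-edges | ready=[7] | order so far=[0, 5, 1, 6, 4, 2, 3]
  pop 7: no out-edges | ready=[] | order so far=[0, 5, 1, 6, 4, 2, 3, 7]
New canonical toposort: [0, 5, 1, 6, 4, 2, 3, 7]
Compare positions:
  Node 0: index 0 -> 0 (same)
  Node 1: index 4 -> 2 (moved)
  Node 2: index 5 -> 5 (same)
  Node 3: index 2 -> 6 (moved)
  Node 4: index 1 -> 4 (moved)
  Node 5: index 3 -> 1 (moved)
  Node 6: index 6 -> 3 (moved)
  Node 7: index 7 -> 7 (same)
Nodes that changed position: 1 3 4 5 6

Answer: 1 3 4 5 6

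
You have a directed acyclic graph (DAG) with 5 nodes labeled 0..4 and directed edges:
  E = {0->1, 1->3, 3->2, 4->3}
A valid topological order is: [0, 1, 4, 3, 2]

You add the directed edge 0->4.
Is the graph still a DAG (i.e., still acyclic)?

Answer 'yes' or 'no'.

Answer: yes

Derivation:
Given toposort: [0, 1, 4, 3, 2]
Position of 0: index 0; position of 4: index 2
New edge 0->4: forward
Forward edge: respects the existing order. Still a DAG, same toposort still valid.
Still a DAG? yes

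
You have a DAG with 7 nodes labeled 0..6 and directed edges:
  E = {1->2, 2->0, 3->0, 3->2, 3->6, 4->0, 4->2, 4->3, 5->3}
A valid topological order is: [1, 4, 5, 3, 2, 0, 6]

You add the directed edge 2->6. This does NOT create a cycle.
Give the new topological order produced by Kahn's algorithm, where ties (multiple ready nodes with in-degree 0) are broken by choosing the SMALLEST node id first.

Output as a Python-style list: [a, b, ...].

Answer: [1, 4, 5, 3, 2, 0, 6]

Derivation:
Old toposort: [1, 4, 5, 3, 2, 0, 6]
Added edge: 2->6
Position of 2 (4) < position of 6 (6). Old order still valid.
Run Kahn's algorithm (break ties by smallest node id):
  initial in-degrees: [3, 0, 3, 2, 0, 0, 2]
  ready (indeg=0): [1, 4, 5]
  pop 1: indeg[2]->2 | ready=[4, 5] | order so far=[1]
  pop 4: indeg[0]->2; indeg[2]->1; indeg[3]->1 | ready=[5] | order so far=[1, 4]
  pop 5: indeg[3]->0 | ready=[3] | order so far=[1, 4, 5]
  pop 3: indeg[0]->1; indeg[2]->0; indeg[6]->1 | ready=[2] | order so far=[1, 4, 5, 3]
  pop 2: indeg[0]->0; indeg[6]->0 | ready=[0, 6] | order so far=[1, 4, 5, 3, 2]
  pop 0: no out-edges | ready=[6] | order so far=[1, 4, 5, 3, 2, 0]
  pop 6: no out-edges | ready=[] | order so far=[1, 4, 5, 3, 2, 0, 6]
  Result: [1, 4, 5, 3, 2, 0, 6]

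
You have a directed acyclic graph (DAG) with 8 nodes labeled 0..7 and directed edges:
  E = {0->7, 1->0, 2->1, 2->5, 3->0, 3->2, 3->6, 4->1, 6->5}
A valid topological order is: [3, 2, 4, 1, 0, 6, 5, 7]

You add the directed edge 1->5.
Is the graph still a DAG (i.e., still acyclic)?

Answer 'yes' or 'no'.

Answer: yes

Derivation:
Given toposort: [3, 2, 4, 1, 0, 6, 5, 7]
Position of 1: index 3; position of 5: index 6
New edge 1->5: forward
Forward edge: respects the existing order. Still a DAG, same toposort still valid.
Still a DAG? yes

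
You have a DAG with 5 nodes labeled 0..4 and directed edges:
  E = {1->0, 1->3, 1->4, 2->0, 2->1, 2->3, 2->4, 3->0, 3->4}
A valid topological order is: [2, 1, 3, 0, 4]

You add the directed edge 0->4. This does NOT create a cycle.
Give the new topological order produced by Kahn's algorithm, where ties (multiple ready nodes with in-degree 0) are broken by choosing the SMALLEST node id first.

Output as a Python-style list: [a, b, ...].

Old toposort: [2, 1, 3, 0, 4]
Added edge: 0->4
Position of 0 (3) < position of 4 (4). Old order still valid.
Run Kahn's algorithm (break ties by smallest node id):
  initial in-degrees: [3, 1, 0, 2, 4]
  ready (indeg=0): [2]
  pop 2: indeg[0]->2; indeg[1]->0; indeg[3]->1; indeg[4]->3 | ready=[1] | order so far=[2]
  pop 1: indeg[0]->1; indeg[3]->0; indeg[4]->2 | ready=[3] | order so far=[2, 1]
  pop 3: indeg[0]->0; indeg[4]->1 | ready=[0] | order so far=[2, 1, 3]
  pop 0: indeg[4]->0 | ready=[4] | order so far=[2, 1, 3, 0]
  pop 4: no out-edges | ready=[] | order so far=[2, 1, 3, 0, 4]
  Result: [2, 1, 3, 0, 4]

Answer: [2, 1, 3, 0, 4]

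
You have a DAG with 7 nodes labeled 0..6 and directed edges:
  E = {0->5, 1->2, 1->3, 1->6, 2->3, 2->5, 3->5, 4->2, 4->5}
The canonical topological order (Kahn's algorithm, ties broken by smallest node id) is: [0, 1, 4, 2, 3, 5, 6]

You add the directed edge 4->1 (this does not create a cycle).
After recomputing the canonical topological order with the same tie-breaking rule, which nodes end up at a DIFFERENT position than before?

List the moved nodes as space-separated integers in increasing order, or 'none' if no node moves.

Old toposort: [0, 1, 4, 2, 3, 5, 6]
Added edge 4->1
Recompute Kahn (smallest-id tiebreak):
  initial in-degrees: [0, 1, 2, 2, 0, 4, 1]
  ready (indeg=0): [0, 4]
  pop 0: indeg[5]->3 | ready=[4] | order so far=[0]
  pop 4: indeg[1]->0; indeg[2]->1; indeg[5]->2 | ready=[1] | order so far=[0, 4]
  pop 1: indeg[2]->0; indeg[3]->1; indeg[6]->0 | ready=[2, 6] | order so far=[0, 4, 1]
  pop 2: indeg[3]->0; indeg[5]->1 | ready=[3, 6] | order so far=[0, 4, 1, 2]
  pop 3: indeg[5]->0 | ready=[5, 6] | order so far=[0, 4, 1, 2, 3]
  pop 5: no out-edges | ready=[6] | order so far=[0, 4, 1, 2, 3, 5]
  pop 6: no out-edges | ready=[] | order so far=[0, 4, 1, 2, 3, 5, 6]
New canonical toposort: [0, 4, 1, 2, 3, 5, 6]
Compare positions:
  Node 0: index 0 -> 0 (same)
  Node 1: index 1 -> 2 (moved)
  Node 2: index 3 -> 3 (same)
  Node 3: index 4 -> 4 (same)
  Node 4: index 2 -> 1 (moved)
  Node 5: index 5 -> 5 (same)
  Node 6: index 6 -> 6 (same)
Nodes that changed position: 1 4

Answer: 1 4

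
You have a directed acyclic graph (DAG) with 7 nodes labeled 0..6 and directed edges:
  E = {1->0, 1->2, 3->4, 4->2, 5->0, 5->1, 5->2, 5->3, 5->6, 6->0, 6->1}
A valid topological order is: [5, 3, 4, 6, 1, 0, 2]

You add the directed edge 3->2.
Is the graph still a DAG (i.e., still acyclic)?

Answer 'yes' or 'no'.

Given toposort: [5, 3, 4, 6, 1, 0, 2]
Position of 3: index 1; position of 2: index 6
New edge 3->2: forward
Forward edge: respects the existing order. Still a DAG, same toposort still valid.
Still a DAG? yes

Answer: yes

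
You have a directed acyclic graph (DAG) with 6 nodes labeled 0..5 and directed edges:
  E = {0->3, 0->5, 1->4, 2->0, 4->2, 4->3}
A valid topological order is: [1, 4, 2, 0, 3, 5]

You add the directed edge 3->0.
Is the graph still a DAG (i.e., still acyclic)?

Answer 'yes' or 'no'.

Answer: no

Derivation:
Given toposort: [1, 4, 2, 0, 3, 5]
Position of 3: index 4; position of 0: index 3
New edge 3->0: backward (u after v in old order)
Backward edge: old toposort is now invalid. Check if this creates a cycle.
Does 0 already reach 3? Reachable from 0: [0, 3, 5]. YES -> cycle!
Still a DAG? no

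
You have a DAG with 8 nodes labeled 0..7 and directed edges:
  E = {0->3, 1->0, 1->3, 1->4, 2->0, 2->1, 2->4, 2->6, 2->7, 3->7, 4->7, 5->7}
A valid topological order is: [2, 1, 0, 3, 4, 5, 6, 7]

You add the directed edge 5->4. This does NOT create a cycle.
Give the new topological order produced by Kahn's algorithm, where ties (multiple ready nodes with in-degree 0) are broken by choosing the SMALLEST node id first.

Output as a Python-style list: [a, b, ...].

Old toposort: [2, 1, 0, 3, 4, 5, 6, 7]
Added edge: 5->4
Position of 5 (5) > position of 4 (4). Must reorder: 5 must now come before 4.
Run Kahn's algorithm (break ties by smallest node id):
  initial in-degrees: [2, 1, 0, 2, 3, 0, 1, 4]
  ready (indeg=0): [2, 5]
  pop 2: indeg[0]->1; indeg[1]->0; indeg[4]->2; indeg[6]->0; indeg[7]->3 | ready=[1, 5, 6] | order so far=[2]
  pop 1: indeg[0]->0; indeg[3]->1; indeg[4]->1 | ready=[0, 5, 6] | order so far=[2, 1]
  pop 0: indeg[3]->0 | ready=[3, 5, 6] | order so far=[2, 1, 0]
  pop 3: indeg[7]->2 | ready=[5, 6] | order so far=[2, 1, 0, 3]
  pop 5: indeg[4]->0; indeg[7]->1 | ready=[4, 6] | order so far=[2, 1, 0, 3, 5]
  pop 4: indeg[7]->0 | ready=[6, 7] | order so far=[2, 1, 0, 3, 5, 4]
  pop 6: no out-edges | ready=[7] | order so far=[2, 1, 0, 3, 5, 4, 6]
  pop 7: no out-edges | ready=[] | order so far=[2, 1, 0, 3, 5, 4, 6, 7]
  Result: [2, 1, 0, 3, 5, 4, 6, 7]

Answer: [2, 1, 0, 3, 5, 4, 6, 7]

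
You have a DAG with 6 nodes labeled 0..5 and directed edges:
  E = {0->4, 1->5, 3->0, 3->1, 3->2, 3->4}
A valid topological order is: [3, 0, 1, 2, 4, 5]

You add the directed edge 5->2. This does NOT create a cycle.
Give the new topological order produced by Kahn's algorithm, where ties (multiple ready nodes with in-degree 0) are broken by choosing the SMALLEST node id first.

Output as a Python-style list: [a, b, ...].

Answer: [3, 0, 1, 4, 5, 2]

Derivation:
Old toposort: [3, 0, 1, 2, 4, 5]
Added edge: 5->2
Position of 5 (5) > position of 2 (3). Must reorder: 5 must now come before 2.
Run Kahn's algorithm (break ties by smallest node id):
  initial in-degrees: [1, 1, 2, 0, 2, 1]
  ready (indeg=0): [3]
  pop 3: indeg[0]->0; indeg[1]->0; indeg[2]->1; indeg[4]->1 | ready=[0, 1] | order so far=[3]
  pop 0: indeg[4]->0 | ready=[1, 4] | order so far=[3, 0]
  pop 1: indeg[5]->0 | ready=[4, 5] | order so far=[3, 0, 1]
  pop 4: no out-edges | ready=[5] | order so far=[3, 0, 1, 4]
  pop 5: indeg[2]->0 | ready=[2] | order so far=[3, 0, 1, 4, 5]
  pop 2: no out-edges | ready=[] | order so far=[3, 0, 1, 4, 5, 2]
  Result: [3, 0, 1, 4, 5, 2]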